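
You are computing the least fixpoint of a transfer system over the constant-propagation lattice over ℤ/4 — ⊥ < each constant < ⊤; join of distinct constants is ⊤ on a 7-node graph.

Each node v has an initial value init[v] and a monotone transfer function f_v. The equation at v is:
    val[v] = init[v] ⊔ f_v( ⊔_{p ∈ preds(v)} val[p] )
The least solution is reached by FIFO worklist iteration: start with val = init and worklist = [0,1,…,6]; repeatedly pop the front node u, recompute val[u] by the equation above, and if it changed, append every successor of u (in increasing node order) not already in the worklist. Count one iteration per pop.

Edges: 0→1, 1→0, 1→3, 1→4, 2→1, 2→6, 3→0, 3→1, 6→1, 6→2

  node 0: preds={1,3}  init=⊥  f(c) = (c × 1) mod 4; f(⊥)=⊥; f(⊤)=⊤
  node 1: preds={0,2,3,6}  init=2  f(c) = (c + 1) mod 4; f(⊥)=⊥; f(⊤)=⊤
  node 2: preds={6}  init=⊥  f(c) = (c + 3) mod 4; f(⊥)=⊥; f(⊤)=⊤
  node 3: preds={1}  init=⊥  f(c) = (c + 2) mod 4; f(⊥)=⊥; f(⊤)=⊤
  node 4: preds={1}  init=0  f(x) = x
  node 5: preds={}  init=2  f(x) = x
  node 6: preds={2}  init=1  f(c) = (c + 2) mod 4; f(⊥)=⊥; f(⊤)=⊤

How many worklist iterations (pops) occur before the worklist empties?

12

Trace (12 dequeues):
  [1] u=0 | in 2 | out 2 | prev ⊥ | push {}
  [2] u=1 | in ⊤ | out ⊤ | prev 2 | push {0}
  [3] u=2 | in 1 | out 0 | prev ⊥ | push {1}
  [4] u=3 | in ⊤ | out ⊤ | prev ⊥ | push {}
  [5] u=4 | in ⊤ | out ⊤ | prev 0 | push {}
  [6] u=5 | in ⊥ | out 2 | ==
  [7] u=6 | in 0 | out ⊤ | prev 1 | push {2}
  [8] u=0 | in ⊤ | out ⊤ | prev 2 | push {}
  [9] u=1 | in ⊤ | out ⊤ | ==
  [10] u=2 | in ⊤ | out ⊤ | prev 0 | push {1,6}
  [11] u=1 | in ⊤ | out ⊤ | ==
  [12] u=6 | in ⊤ | out ⊤ | ==

Converged values:
  [0] ⊤
  [1] ⊤
  [2] ⊤
  [3] ⊤
  [4] ⊤
  [5] 2
  [6] ⊤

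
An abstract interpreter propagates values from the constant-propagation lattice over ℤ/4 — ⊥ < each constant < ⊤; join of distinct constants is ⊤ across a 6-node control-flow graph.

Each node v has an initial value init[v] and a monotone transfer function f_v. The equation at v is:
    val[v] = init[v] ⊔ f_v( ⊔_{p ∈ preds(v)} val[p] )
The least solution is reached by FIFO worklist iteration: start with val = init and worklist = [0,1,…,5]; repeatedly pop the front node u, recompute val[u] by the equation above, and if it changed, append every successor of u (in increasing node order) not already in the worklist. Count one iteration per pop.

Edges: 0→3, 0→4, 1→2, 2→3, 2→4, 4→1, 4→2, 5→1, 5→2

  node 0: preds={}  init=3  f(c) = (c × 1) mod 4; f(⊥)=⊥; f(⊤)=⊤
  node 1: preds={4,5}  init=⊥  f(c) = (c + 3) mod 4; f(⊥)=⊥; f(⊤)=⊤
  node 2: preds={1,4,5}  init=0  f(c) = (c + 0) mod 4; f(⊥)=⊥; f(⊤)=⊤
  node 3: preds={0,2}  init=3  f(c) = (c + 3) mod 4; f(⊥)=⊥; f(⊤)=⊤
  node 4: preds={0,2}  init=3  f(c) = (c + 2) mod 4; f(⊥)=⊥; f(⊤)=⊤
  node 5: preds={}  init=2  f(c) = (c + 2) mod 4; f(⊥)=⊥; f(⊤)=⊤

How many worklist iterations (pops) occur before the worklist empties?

8

Trace (8 dequeues):
  [1] u=0 | in ⊥ | out 3 | ==
  [2] u=1 | in ⊤ | out ⊤ | prev ⊥ | push {}
  [3] u=2 | in ⊤ | out ⊤ | prev 0 | push {}
  [4] u=3 | in ⊤ | out ⊤ | prev 3 | push {}
  [5] u=4 | in ⊤ | out ⊤ | prev 3 | push {1,2}
  [6] u=5 | in ⊥ | out 2 | ==
  [7] u=1 | in ⊤ | out ⊤ | ==
  [8] u=2 | in ⊤ | out ⊤ | ==

Converged values:
  [0] 3
  [1] ⊤
  [2] ⊤
  [3] ⊤
  [4] ⊤
  [5] 2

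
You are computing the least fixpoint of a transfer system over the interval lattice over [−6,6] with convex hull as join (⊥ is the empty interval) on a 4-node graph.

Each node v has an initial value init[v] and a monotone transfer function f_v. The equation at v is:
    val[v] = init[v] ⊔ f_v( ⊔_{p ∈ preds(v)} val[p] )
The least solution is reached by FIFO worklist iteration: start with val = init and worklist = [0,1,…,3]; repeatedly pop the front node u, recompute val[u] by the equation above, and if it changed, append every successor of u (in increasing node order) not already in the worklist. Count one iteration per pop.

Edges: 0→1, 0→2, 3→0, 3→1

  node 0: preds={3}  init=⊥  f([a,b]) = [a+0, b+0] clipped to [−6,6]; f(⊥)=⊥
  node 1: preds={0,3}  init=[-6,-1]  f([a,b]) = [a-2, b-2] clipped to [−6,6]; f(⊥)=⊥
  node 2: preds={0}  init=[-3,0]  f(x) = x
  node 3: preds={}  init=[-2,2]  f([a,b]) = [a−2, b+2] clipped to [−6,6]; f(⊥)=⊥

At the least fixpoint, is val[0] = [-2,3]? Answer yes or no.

Iteration log — 4 steps:
  step 1. node 0  ⊔preds=[-2,2]  new=[-2,2]  old=⊥  +wl: 
  step 2. node 1  ⊔preds=[-2,2]  new=[-6,0]  old=[-6,-1]  +wl: 
  step 3. node 2  ⊔preds=[-2,2]  new=[-3,2]  old=[-3,0]  +wl: 
  step 4. node 3  ⊔preds=⊥  new=[-2,2]  stable

Least fixpoint reached:
  node 0: [-2,2]
  node 1: [-6,0]
  node 2: [-3,2]
  node 3: [-2,2]

no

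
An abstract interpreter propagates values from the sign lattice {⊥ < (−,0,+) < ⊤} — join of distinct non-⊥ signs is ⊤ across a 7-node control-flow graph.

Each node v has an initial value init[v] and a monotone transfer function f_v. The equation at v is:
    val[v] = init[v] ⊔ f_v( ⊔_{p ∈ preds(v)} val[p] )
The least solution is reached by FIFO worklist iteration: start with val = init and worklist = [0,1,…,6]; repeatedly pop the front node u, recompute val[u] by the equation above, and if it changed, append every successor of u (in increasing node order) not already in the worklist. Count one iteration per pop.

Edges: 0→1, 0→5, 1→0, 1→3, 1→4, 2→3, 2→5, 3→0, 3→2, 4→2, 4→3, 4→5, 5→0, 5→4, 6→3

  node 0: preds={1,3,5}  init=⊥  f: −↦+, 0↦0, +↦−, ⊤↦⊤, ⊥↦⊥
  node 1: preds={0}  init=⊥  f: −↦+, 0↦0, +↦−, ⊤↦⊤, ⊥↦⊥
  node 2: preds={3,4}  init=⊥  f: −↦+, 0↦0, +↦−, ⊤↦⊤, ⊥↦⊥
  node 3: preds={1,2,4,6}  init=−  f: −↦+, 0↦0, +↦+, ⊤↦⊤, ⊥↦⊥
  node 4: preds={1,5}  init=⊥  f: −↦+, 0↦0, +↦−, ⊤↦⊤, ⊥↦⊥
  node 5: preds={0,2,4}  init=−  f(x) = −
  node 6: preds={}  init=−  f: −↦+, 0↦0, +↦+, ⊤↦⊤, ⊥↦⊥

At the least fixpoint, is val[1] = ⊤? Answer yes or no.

Trace (18 dequeues):
  [1] u=0 | in − | out + | prev ⊥ | push {}
  [2] u=1 | in + | out − | prev ⊥ | push {0}
  [3] u=2 | in − | out + | prev ⊥ | push {}
  [4] u=3 | in ⊤ | out ⊤ | prev − | push {2}
  [5] u=4 | in − | out + | prev ⊥ | push {3}
  [6] u=5 | in + | out − | ==
  [7] u=6 | in ⊥ | out − | ==
  [8] u=0 | in ⊤ | out ⊤ | prev + | push {1,5}
  [9] u=2 | in ⊤ | out ⊤ | prev + | push {}
  [10] u=3 | in ⊤ | out ⊤ | ==
  [11] u=1 | in ⊤ | out ⊤ | prev − | push {0,3,4}
  [12] u=5 | in ⊤ | out − | ==
  [13] u=0 | in ⊤ | out ⊤ | ==
  [14] u=3 | in ⊤ | out ⊤ | ==
  [15] u=4 | in ⊤ | out ⊤ | prev + | push {2,3,5}
  [16] u=2 | in ⊤ | out ⊤ | ==
  [17] u=3 | in ⊤ | out ⊤ | ==
  [18] u=5 | in ⊤ | out − | ==

Converged values:
  [0] ⊤
  [1] ⊤
  [2] ⊤
  [3] ⊤
  [4] ⊤
  [5] −
  [6] −

yes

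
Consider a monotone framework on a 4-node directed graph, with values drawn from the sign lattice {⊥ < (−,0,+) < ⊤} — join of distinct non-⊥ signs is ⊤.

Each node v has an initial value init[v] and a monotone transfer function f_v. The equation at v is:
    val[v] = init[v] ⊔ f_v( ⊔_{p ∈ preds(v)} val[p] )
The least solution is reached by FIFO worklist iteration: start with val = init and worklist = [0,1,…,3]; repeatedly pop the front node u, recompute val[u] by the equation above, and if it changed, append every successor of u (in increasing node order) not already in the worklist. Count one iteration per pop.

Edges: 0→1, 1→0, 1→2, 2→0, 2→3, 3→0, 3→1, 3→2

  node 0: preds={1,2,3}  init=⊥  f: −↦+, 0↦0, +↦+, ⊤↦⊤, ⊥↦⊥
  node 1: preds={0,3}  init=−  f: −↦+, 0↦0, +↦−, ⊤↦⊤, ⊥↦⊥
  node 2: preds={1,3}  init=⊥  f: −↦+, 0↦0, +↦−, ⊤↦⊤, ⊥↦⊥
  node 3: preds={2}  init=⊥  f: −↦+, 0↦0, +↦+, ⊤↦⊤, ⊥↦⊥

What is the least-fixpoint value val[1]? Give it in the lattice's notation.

Iteration log — 12 steps:
  step 1. node 0  ⊔preds=−  new=+  old=⊥  +wl: 
  step 2. node 1  ⊔preds=+  new=−  stable
  step 3. node 2  ⊔preds=−  new=+  old=⊥  +wl: 0
  step 4. node 3  ⊔preds=+  new=+  old=⊥  +wl: 1,2
  step 5. node 0  ⊔preds=⊤  new=⊤  old=+  +wl: 
  step 6. node 1  ⊔preds=⊤  new=⊤  old=−  +wl: 0
  step 7. node 2  ⊔preds=⊤  new=⊤  old=+  +wl: 3
  step 8. node 0  ⊔preds=⊤  new=⊤  stable
  step 9. node 3  ⊔preds=⊤  new=⊤  old=+  +wl: 0,1,2
  step 10. node 0  ⊔preds=⊤  new=⊤  stable
  step 11. node 1  ⊔preds=⊤  new=⊤  stable
  step 12. node 2  ⊔preds=⊤  new=⊤  stable

Least fixpoint reached:
  node 0: ⊤
  node 1: ⊤
  node 2: ⊤
  node 3: ⊤

⊤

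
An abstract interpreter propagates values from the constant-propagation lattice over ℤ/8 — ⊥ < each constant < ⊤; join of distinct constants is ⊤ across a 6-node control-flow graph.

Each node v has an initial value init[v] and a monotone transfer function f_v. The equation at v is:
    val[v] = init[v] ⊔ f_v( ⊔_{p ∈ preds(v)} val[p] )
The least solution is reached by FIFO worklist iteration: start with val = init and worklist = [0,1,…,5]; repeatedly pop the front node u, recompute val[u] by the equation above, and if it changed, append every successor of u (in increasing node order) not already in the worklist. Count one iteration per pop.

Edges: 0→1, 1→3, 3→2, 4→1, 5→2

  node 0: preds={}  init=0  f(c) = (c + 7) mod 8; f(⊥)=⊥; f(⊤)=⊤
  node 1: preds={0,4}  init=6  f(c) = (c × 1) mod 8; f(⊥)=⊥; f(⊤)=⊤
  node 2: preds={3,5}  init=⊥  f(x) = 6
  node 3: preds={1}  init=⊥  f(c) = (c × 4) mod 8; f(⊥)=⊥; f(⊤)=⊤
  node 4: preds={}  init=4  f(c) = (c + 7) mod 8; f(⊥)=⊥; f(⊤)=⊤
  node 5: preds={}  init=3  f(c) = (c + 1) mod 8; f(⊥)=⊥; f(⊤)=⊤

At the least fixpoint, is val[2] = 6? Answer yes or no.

yes

Trace (7 dequeues):
  [1] u=0 | in ⊥ | out 0 | ==
  [2] u=1 | in ⊤ | out ⊤ | prev 6 | push {}
  [3] u=2 | in 3 | out 6 | prev ⊥ | push {}
  [4] u=3 | in ⊤ | out ⊤ | prev ⊥ | push {2}
  [5] u=4 | in ⊥ | out 4 | ==
  [6] u=5 | in ⊥ | out 3 | ==
  [7] u=2 | in ⊤ | out 6 | ==

Converged values:
  [0] 0
  [1] ⊤
  [2] 6
  [3] ⊤
  [4] 4
  [5] 3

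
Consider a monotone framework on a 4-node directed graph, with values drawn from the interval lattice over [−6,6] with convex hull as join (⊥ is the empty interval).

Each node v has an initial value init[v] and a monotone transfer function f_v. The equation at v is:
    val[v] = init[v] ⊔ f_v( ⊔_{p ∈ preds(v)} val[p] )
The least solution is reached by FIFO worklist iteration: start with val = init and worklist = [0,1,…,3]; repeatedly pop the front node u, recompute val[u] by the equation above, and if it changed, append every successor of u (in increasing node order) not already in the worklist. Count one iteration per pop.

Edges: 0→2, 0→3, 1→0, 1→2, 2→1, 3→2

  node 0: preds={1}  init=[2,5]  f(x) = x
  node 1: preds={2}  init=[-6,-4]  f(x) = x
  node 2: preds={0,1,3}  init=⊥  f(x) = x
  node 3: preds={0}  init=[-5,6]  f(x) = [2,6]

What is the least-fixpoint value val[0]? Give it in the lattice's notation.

Trace (8 dequeues):
  [1] u=0 | in [-6,-4] | out [-6,5] | prev [2,5] | push {}
  [2] u=1 | in ⊥ | out [-6,-4] | ==
  [3] u=2 | in [-6,6] | out [-6,6] | prev ⊥ | push {1}
  [4] u=3 | in [-6,5] | out [-5,6] | ==
  [5] u=1 | in [-6,6] | out [-6,6] | prev [-6,-4] | push {0,2}
  [6] u=0 | in [-6,6] | out [-6,6] | prev [-6,5] | push {3}
  [7] u=2 | in [-6,6] | out [-6,6] | ==
  [8] u=3 | in [-6,6] | out [-5,6] | ==

Converged values:
  [0] [-6,6]
  [1] [-6,6]
  [2] [-6,6]
  [3] [-5,6]

[-6,6]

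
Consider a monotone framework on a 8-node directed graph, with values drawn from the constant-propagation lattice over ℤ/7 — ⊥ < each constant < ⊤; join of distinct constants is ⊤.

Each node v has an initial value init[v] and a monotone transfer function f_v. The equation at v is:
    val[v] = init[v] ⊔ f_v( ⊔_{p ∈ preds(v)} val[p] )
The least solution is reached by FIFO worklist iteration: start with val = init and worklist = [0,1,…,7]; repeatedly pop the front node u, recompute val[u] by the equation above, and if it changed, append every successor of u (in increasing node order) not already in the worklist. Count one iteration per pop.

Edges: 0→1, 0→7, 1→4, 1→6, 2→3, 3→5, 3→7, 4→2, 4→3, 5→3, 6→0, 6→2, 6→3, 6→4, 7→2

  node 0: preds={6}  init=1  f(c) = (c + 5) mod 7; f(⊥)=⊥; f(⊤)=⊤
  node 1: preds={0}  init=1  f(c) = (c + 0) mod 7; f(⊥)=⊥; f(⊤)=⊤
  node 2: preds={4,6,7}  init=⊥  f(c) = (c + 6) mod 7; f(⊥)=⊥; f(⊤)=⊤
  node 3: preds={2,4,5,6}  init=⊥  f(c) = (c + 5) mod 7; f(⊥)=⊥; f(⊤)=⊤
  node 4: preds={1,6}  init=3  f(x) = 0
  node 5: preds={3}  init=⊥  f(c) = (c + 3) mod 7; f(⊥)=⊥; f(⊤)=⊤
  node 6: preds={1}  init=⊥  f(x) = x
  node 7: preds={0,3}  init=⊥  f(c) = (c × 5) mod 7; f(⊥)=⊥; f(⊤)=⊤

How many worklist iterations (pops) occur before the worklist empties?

20

Worklist (20 pops):
  #1 pop 0: in=⊥ → 1 (no change)
  #2 pop 1: in=1 → 1 (no change)
  #3 pop 2: in=3 → 2 (was ⊥); enqueue []
  #4 pop 3: in=⊤ → ⊤ (was ⊥); enqueue []
  #5 pop 4: in=1 → ⊤ (was 3); enqueue [2,3]
  #6 pop 5: in=⊤ → ⊤ (was ⊥); enqueue []
  #7 pop 6: in=1 → 1 (was ⊥); enqueue [0,4]
  #8 pop 7: in=⊤ → ⊤ (was ⊥); enqueue []
  #9 pop 2: in=⊤ → ⊤ (was 2); enqueue []
  #10 pop 3: in=⊤ → ⊤ (no change)
  #11 pop 0: in=1 → ⊤ (was 1); enqueue [1,7]
  #12 pop 4: in=1 → ⊤ (no change)
  #13 pop 1: in=⊤ → ⊤ (was 1); enqueue [4,6]
  #14 pop 7: in=⊤ → ⊤ (no change)
  #15 pop 4: in=⊤ → ⊤ (no change)
  #16 pop 6: in=⊤ → ⊤ (was 1); enqueue [0,2,3,4]
  #17 pop 0: in=⊤ → ⊤ (no change)
  #18 pop 2: in=⊤ → ⊤ (no change)
  #19 pop 3: in=⊤ → ⊤ (no change)
  #20 pop 4: in=⊤ → ⊤ (no change)

Fixpoint:
  val[0] = ⊤
  val[1] = ⊤
  val[2] = ⊤
  val[3] = ⊤
  val[4] = ⊤
  val[5] = ⊤
  val[6] = ⊤
  val[7] = ⊤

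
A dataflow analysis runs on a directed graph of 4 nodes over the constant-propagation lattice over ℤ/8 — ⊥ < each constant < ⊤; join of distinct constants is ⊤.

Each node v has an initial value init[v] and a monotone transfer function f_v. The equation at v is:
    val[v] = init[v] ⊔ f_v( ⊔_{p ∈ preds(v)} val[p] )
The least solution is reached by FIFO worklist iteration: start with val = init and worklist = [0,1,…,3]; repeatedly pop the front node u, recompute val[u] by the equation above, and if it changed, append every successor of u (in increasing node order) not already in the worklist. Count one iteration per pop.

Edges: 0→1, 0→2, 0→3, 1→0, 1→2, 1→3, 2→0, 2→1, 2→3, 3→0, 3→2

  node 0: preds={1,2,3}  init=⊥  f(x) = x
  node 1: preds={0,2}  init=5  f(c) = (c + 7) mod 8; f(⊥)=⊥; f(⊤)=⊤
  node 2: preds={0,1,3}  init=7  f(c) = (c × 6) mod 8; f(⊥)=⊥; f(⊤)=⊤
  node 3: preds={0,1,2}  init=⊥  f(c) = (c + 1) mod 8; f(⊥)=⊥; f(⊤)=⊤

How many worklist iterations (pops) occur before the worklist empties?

7

Worklist (7 pops):
  #1 pop 0: in=⊤ → ⊤ (was ⊥); enqueue []
  #2 pop 1: in=⊤ → ⊤ (was 5); enqueue [0]
  #3 pop 2: in=⊤ → ⊤ (was 7); enqueue [1]
  #4 pop 3: in=⊤ → ⊤ (was ⊥); enqueue [2]
  #5 pop 0: in=⊤ → ⊤ (no change)
  #6 pop 1: in=⊤ → ⊤ (no change)
  #7 pop 2: in=⊤ → ⊤ (no change)

Fixpoint:
  val[0] = ⊤
  val[1] = ⊤
  val[2] = ⊤
  val[3] = ⊤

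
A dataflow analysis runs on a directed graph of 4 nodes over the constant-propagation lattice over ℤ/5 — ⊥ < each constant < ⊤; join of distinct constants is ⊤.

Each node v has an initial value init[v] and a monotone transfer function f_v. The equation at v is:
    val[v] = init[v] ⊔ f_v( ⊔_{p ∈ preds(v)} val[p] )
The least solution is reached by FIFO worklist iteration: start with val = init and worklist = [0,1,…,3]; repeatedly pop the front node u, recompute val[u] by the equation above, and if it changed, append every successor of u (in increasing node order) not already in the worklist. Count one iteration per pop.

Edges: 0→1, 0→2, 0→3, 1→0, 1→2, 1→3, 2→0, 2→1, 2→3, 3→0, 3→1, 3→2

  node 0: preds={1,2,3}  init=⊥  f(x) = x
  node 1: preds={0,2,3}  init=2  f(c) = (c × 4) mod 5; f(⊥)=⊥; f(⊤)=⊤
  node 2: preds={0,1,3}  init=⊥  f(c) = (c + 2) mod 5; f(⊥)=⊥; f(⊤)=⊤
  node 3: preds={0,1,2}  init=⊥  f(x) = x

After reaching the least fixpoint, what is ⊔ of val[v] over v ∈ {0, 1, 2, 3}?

⊤

Trace (8 dequeues):
  [1] u=0 | in 2 | out 2 | prev ⊥ | push {}
  [2] u=1 | in 2 | out ⊤ | prev 2 | push {0}
  [3] u=2 | in ⊤ | out ⊤ | prev ⊥ | push {1}
  [4] u=3 | in ⊤ | out ⊤ | prev ⊥ | push {2}
  [5] u=0 | in ⊤ | out ⊤ | prev 2 | push {3}
  [6] u=1 | in ⊤ | out ⊤ | ==
  [7] u=2 | in ⊤ | out ⊤ | ==
  [8] u=3 | in ⊤ | out ⊤ | ==

Converged values:
  [0] ⊤
  [1] ⊤
  [2] ⊤
  [3] ⊤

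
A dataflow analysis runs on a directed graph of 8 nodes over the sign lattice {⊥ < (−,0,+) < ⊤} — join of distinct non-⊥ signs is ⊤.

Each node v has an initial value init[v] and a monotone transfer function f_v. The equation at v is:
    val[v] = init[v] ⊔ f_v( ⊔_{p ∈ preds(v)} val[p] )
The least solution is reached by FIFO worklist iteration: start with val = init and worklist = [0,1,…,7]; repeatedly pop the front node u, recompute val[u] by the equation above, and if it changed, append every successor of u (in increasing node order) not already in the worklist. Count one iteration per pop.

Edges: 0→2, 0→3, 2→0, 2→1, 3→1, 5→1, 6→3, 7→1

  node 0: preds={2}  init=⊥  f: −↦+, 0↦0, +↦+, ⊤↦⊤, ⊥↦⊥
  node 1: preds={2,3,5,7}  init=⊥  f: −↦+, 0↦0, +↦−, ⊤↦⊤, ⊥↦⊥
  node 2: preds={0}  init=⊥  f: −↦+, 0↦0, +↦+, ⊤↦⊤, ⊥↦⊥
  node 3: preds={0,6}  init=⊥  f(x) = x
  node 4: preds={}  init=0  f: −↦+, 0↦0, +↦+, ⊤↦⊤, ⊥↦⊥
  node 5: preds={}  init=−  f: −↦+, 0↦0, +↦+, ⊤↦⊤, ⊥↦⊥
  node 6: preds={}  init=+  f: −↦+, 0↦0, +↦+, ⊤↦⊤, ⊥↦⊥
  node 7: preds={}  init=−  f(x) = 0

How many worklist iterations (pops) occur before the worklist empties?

Trace (9 dequeues):
  [1] u=0 | in ⊥ | out ⊥ | ==
  [2] u=1 | in − | out + | prev ⊥ | push {}
  [3] u=2 | in ⊥ | out ⊥ | ==
  [4] u=3 | in + | out + | prev ⊥ | push {1}
  [5] u=4 | in ⊥ | out 0 | ==
  [6] u=5 | in ⊥ | out − | ==
  [7] u=6 | in ⊥ | out + | ==
  [8] u=7 | in ⊥ | out ⊤ | prev − | push {}
  [9] u=1 | in ⊤ | out ⊤ | prev + | push {}

Converged values:
  [0] ⊥
  [1] ⊤
  [2] ⊥
  [3] +
  [4] 0
  [5] −
  [6] +
  [7] ⊤

9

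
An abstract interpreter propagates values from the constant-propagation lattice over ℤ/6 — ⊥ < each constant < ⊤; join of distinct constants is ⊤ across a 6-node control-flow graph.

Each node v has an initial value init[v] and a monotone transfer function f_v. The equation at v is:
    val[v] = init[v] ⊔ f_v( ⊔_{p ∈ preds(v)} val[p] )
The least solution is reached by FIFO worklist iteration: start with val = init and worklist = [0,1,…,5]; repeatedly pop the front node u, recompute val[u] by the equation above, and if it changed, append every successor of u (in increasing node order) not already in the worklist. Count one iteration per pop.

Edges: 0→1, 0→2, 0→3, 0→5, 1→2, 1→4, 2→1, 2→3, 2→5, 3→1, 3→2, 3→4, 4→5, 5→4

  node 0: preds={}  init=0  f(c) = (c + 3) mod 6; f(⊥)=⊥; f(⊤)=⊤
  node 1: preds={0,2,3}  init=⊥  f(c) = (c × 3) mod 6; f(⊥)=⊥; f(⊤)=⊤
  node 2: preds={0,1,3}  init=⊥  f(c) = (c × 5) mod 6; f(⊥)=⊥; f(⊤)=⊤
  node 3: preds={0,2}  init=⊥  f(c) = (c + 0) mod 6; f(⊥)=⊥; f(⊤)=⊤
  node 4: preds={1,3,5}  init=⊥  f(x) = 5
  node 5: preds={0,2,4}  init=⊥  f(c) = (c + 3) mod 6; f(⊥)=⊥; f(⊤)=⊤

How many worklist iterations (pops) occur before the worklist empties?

9

Trace (9 dequeues):
  [1] u=0 | in ⊥ | out 0 | ==
  [2] u=1 | in 0 | out 0 | prev ⊥ | push {}
  [3] u=2 | in 0 | out 0 | prev ⊥ | push {1}
  [4] u=3 | in 0 | out 0 | prev ⊥ | push {2}
  [5] u=4 | in 0 | out 5 | prev ⊥ | push {}
  [6] u=5 | in ⊤ | out ⊤ | prev ⊥ | push {4}
  [7] u=1 | in 0 | out 0 | ==
  [8] u=2 | in 0 | out 0 | ==
  [9] u=4 | in ⊤ | out 5 | ==

Converged values:
  [0] 0
  [1] 0
  [2] 0
  [3] 0
  [4] 5
  [5] ⊤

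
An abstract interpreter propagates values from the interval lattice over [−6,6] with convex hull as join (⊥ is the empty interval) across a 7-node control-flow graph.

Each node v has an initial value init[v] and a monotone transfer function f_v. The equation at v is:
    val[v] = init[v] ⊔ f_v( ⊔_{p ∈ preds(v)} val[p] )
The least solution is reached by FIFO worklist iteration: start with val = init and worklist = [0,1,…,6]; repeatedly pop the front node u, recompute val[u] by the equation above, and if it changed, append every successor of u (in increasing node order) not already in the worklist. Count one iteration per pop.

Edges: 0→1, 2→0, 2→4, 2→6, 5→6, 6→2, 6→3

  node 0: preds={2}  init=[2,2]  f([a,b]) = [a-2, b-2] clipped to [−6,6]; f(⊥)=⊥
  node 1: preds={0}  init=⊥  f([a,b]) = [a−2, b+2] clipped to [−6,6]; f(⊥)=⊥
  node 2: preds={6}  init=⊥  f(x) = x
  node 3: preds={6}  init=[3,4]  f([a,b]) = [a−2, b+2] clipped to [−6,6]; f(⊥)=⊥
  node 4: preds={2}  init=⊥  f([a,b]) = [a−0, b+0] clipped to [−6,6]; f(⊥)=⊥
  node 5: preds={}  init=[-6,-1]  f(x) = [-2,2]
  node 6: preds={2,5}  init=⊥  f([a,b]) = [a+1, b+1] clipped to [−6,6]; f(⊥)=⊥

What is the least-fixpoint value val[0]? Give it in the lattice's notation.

[-6,4]

Iteration log — 30 steps:
  step 1. node 0  ⊔preds=⊥  new=[2,2]  stable
  step 2. node 1  ⊔preds=[2,2]  new=[0,4]  old=⊥  +wl: 
  step 3. node 2  ⊔preds=⊥  new=⊥  stable
  step 4. node 3  ⊔preds=⊥  new=[3,4]  stable
  step 5. node 4  ⊔preds=⊥  new=⊥  stable
  step 6. node 5  ⊔preds=⊥  new=[-6,2]  old=[-6,-1]  +wl: 
  step 7. node 6  ⊔preds=[-6,2]  new=[-5,3]  old=⊥  +wl: 2,3
  step 8. node 2  ⊔preds=[-5,3]  new=[-5,3]  old=⊥  +wl: 0,4,6
  step 9. node 3  ⊔preds=[-5,3]  new=[-6,5]  old=[3,4]  +wl: 
  step 10. node 0  ⊔preds=[-5,3]  new=[-6,2]  old=[2,2]  +wl: 1
  step 11. node 4  ⊔preds=[-5,3]  new=[-5,3]  old=⊥  +wl: 
  step 12. node 6  ⊔preds=[-6,3]  new=[-5,4]  old=[-5,3]  +wl: 2,3
  step 13. node 1  ⊔preds=[-6,2]  new=[-6,4]  old=[0,4]  +wl: 
  step 14. node 2  ⊔preds=[-5,4]  new=[-5,4]  old=[-5,3]  +wl: 0,4,6
  step 15. node 3  ⊔preds=[-5,4]  new=[-6,6]  old=[-6,5]  +wl: 
  step 16. node 0  ⊔preds=[-5,4]  new=[-6,2]  stable
  step 17. node 4  ⊔preds=[-5,4]  new=[-5,4]  old=[-5,3]  +wl: 
  step 18. node 6  ⊔preds=[-6,4]  new=[-5,5]  old=[-5,4]  +wl: 2,3
  step 19. node 2  ⊔preds=[-5,5]  new=[-5,5]  old=[-5,4]  +wl: 0,4,6
  step 20. node 3  ⊔preds=[-5,5]  new=[-6,6]  stable
  step 21. node 0  ⊔preds=[-5,5]  new=[-6,3]  old=[-6,2]  +wl: 1
  step 22. node 4  ⊔preds=[-5,5]  new=[-5,5]  old=[-5,4]  +wl: 
  step 23. node 6  ⊔preds=[-6,5]  new=[-5,6]  old=[-5,5]  +wl: 2,3
  step 24. node 1  ⊔preds=[-6,3]  new=[-6,5]  old=[-6,4]  +wl: 
  step 25. node 2  ⊔preds=[-5,6]  new=[-5,6]  old=[-5,5]  +wl: 0,4,6
  step 26. node 3  ⊔preds=[-5,6]  new=[-6,6]  stable
  step 27. node 0  ⊔preds=[-5,6]  new=[-6,4]  old=[-6,3]  +wl: 1
  step 28. node 4  ⊔preds=[-5,6]  new=[-5,6]  old=[-5,5]  +wl: 
  step 29. node 6  ⊔preds=[-6,6]  new=[-5,6]  stable
  step 30. node 1  ⊔preds=[-6,4]  new=[-6,6]  old=[-6,5]  +wl: 

Least fixpoint reached:
  node 0: [-6,4]
  node 1: [-6,6]
  node 2: [-5,6]
  node 3: [-6,6]
  node 4: [-5,6]
  node 5: [-6,2]
  node 6: [-5,6]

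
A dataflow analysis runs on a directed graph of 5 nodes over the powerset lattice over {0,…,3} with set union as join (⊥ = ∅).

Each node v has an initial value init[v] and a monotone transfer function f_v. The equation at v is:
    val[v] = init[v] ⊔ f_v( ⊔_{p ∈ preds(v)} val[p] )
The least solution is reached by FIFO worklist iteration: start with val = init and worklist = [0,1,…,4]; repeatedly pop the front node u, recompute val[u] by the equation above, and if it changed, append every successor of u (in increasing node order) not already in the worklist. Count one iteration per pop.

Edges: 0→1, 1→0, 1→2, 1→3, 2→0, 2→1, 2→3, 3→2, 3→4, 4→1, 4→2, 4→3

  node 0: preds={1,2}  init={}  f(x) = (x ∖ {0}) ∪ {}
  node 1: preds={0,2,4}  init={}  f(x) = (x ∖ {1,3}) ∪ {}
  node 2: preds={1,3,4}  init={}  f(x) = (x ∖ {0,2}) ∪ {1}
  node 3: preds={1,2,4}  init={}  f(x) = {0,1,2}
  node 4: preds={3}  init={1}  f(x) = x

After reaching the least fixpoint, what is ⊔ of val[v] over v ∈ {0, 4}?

Trace (11 dequeues):
  [1] u=0 | in {} | out {} | ==
  [2] u=1 | in {1} | out {} | ==
  [3] u=2 | in {1} | out {1} | prev {} | push {0,1}
  [4] u=3 | in {1} | out {0,1,2} | prev {} | push {2}
  [5] u=4 | in {0,1,2} | out {0,1,2} | prev {1} | push {3}
  [6] u=0 | in {1} | out {1} | prev {} | push {}
  [7] u=1 | in {0,1,2} | out {0,2} | prev {} | push {0}
  [8] u=2 | in {0,1,2} | out {1} | ==
  [9] u=3 | in {0,1,2} | out {0,1,2} | ==
  [10] u=0 | in {0,1,2} | out {1,2} | prev {1} | push {1}
  [11] u=1 | in {0,1,2} | out {0,2} | ==

Converged values:
  [0] {1,2}
  [1] {0,2}
  [2] {1}
  [3] {0,1,2}
  [4] {0,1,2}

{0,1,2}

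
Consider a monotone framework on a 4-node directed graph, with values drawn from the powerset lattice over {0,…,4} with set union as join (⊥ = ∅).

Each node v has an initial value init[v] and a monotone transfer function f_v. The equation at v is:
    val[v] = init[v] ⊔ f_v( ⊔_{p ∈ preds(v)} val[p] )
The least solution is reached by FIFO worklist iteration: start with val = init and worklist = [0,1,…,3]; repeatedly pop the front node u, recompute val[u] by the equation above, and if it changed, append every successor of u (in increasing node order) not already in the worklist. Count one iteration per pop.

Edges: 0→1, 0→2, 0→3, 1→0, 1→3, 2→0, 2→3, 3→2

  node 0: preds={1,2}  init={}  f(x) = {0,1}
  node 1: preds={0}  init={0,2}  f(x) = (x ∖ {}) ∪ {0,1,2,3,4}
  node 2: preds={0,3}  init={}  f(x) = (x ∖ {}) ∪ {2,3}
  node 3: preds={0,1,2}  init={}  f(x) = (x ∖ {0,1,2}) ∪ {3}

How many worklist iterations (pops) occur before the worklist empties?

Iteration log — 8 steps:
  step 1. node 0  ⊔preds={0,2}  new={0,1}  old={}  +wl: 
  step 2. node 1  ⊔preds={0,1}  new={0,1,2,3,4}  old={0,2}  +wl: 0
  step 3. node 2  ⊔preds={0,1}  new={0,1,2,3}  old={}  +wl: 
  step 4. node 3  ⊔preds={0,1,2,3,4}  new={3,4}  old={}  +wl: 2
  step 5. node 0  ⊔preds={0,1,2,3,4}  new={0,1}  stable
  step 6. node 2  ⊔preds={0,1,3,4}  new={0,1,2,3,4}  old={0,1,2,3}  +wl: 0,3
  step 7. node 0  ⊔preds={0,1,2,3,4}  new={0,1}  stable
  step 8. node 3  ⊔preds={0,1,2,3,4}  new={3,4}  stable

Least fixpoint reached:
  node 0: {0,1}
  node 1: {0,1,2,3,4}
  node 2: {0,1,2,3,4}
  node 3: {3,4}

8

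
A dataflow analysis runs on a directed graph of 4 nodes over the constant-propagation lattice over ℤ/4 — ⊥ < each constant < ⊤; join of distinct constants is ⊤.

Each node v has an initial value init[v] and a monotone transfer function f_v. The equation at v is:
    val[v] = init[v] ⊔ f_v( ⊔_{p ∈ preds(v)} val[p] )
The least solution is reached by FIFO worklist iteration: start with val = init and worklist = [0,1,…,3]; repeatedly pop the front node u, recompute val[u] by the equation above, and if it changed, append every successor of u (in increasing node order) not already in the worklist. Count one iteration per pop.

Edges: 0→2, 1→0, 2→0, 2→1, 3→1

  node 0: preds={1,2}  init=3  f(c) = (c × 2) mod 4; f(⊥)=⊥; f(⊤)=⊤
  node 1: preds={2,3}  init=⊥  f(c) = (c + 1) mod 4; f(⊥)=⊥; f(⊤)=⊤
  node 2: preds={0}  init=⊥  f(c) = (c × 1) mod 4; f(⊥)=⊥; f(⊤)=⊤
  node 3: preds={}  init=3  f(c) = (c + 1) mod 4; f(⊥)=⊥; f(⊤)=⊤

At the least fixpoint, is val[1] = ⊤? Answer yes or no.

yes

Worklist (10 pops):
  #1 pop 0: in=⊥ → 3 (no change)
  #2 pop 1: in=3 → 0 (was ⊥); enqueue [0]
  #3 pop 2: in=3 → 3 (was ⊥); enqueue [1]
  #4 pop 3: in=⊥ → 3 (no change)
  #5 pop 0: in=⊤ → ⊤ (was 3); enqueue [2]
  #6 pop 1: in=3 → 0 (no change)
  #7 pop 2: in=⊤ → ⊤ (was 3); enqueue [0,1]
  #8 pop 0: in=⊤ → ⊤ (no change)
  #9 pop 1: in=⊤ → ⊤ (was 0); enqueue [0]
  #10 pop 0: in=⊤ → ⊤ (no change)

Fixpoint:
  val[0] = ⊤
  val[1] = ⊤
  val[2] = ⊤
  val[3] = 3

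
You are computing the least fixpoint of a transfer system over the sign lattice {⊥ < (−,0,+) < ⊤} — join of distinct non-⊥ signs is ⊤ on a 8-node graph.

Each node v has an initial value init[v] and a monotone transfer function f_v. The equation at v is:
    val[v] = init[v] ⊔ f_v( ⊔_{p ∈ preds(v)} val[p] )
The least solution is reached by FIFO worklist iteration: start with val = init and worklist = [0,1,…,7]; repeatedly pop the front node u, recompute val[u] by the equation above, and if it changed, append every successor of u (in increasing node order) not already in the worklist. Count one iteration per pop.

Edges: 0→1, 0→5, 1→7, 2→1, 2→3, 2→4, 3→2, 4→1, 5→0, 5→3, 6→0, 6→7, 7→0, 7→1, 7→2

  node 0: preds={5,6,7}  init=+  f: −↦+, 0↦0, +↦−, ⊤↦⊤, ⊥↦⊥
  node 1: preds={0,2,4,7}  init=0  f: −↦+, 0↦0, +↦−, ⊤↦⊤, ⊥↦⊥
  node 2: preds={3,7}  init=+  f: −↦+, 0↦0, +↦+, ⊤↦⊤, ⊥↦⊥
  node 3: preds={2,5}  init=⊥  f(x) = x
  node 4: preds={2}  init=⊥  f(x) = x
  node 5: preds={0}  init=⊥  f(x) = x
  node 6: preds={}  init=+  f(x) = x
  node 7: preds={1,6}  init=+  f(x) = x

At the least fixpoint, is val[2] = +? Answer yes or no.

no

Iteration log — 15 steps:
  step 1. node 0  ⊔preds=+  new=⊤  old=+  +wl: 
  step 2. node 1  ⊔preds=⊤  new=⊤  old=0  +wl: 
  step 3. node 2  ⊔preds=+  new=+  stable
  step 4. node 3  ⊔preds=+  new=+  old=⊥  +wl: 2
  step 5. node 4  ⊔preds=+  new=+  old=⊥  +wl: 1
  step 6. node 5  ⊔preds=⊤  new=⊤  old=⊥  +wl: 0,3
  step 7. node 6  ⊔preds=⊥  new=+  stable
  step 8. node 7  ⊔preds=⊤  new=⊤  old=+  +wl: 
  step 9. node 2  ⊔preds=⊤  new=⊤  old=+  +wl: 4
  step 10. node 1  ⊔preds=⊤  new=⊤  stable
  step 11. node 0  ⊔preds=⊤  new=⊤  stable
  step 12. node 3  ⊔preds=⊤  new=⊤  old=+  +wl: 2
  step 13. node 4  ⊔preds=⊤  new=⊤  old=+  +wl: 1
  step 14. node 2  ⊔preds=⊤  new=⊤  stable
  step 15. node 1  ⊔preds=⊤  new=⊤  stable

Least fixpoint reached:
  node 0: ⊤
  node 1: ⊤
  node 2: ⊤
  node 3: ⊤
  node 4: ⊤
  node 5: ⊤
  node 6: +
  node 7: ⊤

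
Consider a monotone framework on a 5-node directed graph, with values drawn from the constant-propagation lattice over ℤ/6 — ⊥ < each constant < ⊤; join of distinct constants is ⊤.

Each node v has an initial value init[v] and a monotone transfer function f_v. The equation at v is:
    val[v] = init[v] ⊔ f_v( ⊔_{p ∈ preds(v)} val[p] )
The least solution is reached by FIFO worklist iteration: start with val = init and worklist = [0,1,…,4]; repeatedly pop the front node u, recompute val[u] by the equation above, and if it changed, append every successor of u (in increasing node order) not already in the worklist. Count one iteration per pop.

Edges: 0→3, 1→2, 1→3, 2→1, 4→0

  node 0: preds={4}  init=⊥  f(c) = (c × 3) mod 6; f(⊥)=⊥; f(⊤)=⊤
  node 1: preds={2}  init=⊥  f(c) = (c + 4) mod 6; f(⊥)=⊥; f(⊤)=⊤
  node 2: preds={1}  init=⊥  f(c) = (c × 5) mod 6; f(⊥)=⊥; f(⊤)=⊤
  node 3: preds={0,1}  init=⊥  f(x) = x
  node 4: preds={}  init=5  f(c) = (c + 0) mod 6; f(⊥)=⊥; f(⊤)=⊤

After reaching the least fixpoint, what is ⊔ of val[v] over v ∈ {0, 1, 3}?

3

Trace (5 dequeues):
  [1] u=0 | in 5 | out 3 | prev ⊥ | push {}
  [2] u=1 | in ⊥ | out ⊥ | ==
  [3] u=2 | in ⊥ | out ⊥ | ==
  [4] u=3 | in 3 | out 3 | prev ⊥ | push {}
  [5] u=4 | in ⊥ | out 5 | ==

Converged values:
  [0] 3
  [1] ⊥
  [2] ⊥
  [3] 3
  [4] 5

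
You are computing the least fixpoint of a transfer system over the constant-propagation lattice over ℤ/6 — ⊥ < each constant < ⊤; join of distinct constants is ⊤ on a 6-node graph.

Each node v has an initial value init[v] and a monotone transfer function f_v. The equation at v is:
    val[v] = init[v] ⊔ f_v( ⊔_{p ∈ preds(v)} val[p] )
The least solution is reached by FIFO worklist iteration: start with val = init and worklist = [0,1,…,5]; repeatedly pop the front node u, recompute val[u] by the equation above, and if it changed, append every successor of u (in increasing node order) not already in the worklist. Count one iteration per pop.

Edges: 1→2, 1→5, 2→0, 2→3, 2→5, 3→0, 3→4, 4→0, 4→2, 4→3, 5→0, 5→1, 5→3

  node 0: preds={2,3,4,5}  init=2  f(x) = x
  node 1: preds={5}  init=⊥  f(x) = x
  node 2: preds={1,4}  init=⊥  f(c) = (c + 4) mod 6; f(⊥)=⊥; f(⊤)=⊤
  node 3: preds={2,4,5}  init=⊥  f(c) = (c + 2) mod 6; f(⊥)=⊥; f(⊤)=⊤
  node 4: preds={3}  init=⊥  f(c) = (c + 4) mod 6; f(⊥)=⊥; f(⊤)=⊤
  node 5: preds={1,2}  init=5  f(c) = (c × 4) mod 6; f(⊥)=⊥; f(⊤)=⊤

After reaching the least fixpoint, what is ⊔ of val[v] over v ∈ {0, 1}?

⊤

Trace (13 dequeues):
  [1] u=0 | in 5 | out ⊤ | prev 2 | push {}
  [2] u=1 | in 5 | out 5 | prev ⊥ | push {}
  [3] u=2 | in 5 | out 3 | prev ⊥ | push {0}
  [4] u=3 | in ⊤ | out ⊤ | prev ⊥ | push {}
  [5] u=4 | in ⊤ | out ⊤ | prev ⊥ | push {2,3}
  [6] u=5 | in ⊤ | out ⊤ | prev 5 | push {1}
  [7] u=0 | in ⊤ | out ⊤ | ==
  [8] u=2 | in ⊤ | out ⊤ | prev 3 | push {0,5}
  [9] u=3 | in ⊤ | out ⊤ | ==
  [10] u=1 | in ⊤ | out ⊤ | prev 5 | push {2}
  [11] u=0 | in ⊤ | out ⊤ | ==
  [12] u=5 | in ⊤ | out ⊤ | ==
  [13] u=2 | in ⊤ | out ⊤ | ==

Converged values:
  [0] ⊤
  [1] ⊤
  [2] ⊤
  [3] ⊤
  [4] ⊤
  [5] ⊤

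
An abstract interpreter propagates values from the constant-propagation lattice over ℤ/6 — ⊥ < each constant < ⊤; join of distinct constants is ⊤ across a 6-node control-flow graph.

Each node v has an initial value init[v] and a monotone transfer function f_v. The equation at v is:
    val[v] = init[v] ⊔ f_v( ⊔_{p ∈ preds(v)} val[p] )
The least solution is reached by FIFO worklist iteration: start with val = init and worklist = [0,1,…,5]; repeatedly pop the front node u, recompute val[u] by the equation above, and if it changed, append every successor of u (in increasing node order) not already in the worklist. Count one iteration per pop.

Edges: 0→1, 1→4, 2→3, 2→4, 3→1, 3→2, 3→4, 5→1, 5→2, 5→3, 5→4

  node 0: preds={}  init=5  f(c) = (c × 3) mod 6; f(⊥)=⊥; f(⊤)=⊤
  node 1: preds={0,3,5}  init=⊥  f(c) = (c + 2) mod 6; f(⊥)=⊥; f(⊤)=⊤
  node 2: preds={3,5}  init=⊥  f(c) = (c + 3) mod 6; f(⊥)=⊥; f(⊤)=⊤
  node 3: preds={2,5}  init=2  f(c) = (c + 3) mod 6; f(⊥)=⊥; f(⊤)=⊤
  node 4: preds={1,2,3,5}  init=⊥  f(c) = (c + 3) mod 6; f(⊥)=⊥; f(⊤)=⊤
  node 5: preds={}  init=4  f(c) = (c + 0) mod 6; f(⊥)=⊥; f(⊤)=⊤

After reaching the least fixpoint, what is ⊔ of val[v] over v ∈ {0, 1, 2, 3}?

Trace (8 dequeues):
  [1] u=0 | in ⊥ | out 5 | ==
  [2] u=1 | in ⊤ | out ⊤ | prev ⊥ | push {}
  [3] u=2 | in ⊤ | out ⊤ | prev ⊥ | push {}
  [4] u=3 | in ⊤ | out ⊤ | prev 2 | push {1,2}
  [5] u=4 | in ⊤ | out ⊤ | prev ⊥ | push {}
  [6] u=5 | in ⊥ | out 4 | ==
  [7] u=1 | in ⊤ | out ⊤ | ==
  [8] u=2 | in ⊤ | out ⊤ | ==

Converged values:
  [0] 5
  [1] ⊤
  [2] ⊤
  [3] ⊤
  [4] ⊤
  [5] 4

⊤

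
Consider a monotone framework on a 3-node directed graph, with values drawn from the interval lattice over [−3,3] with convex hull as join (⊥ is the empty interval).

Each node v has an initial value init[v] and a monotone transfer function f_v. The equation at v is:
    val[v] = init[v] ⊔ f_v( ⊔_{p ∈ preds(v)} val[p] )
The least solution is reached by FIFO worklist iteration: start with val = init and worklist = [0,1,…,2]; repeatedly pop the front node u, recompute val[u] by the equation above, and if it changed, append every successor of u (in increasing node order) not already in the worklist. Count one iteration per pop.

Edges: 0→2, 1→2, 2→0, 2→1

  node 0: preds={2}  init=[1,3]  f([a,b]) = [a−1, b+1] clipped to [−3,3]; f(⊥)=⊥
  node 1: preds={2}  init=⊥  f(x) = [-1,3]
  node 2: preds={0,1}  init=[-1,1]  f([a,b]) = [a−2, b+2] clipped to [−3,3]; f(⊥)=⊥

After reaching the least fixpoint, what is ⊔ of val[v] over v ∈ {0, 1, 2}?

[-3,3]

Iteration log — 6 steps:
  step 1. node 0  ⊔preds=[-1,1]  new=[-2,3]  old=[1,3]  +wl: 
  step 2. node 1  ⊔preds=[-1,1]  new=[-1,3]  old=⊥  +wl: 
  step 3. node 2  ⊔preds=[-2,3]  new=[-3,3]  old=[-1,1]  +wl: 0,1
  step 4. node 0  ⊔preds=[-3,3]  new=[-3,3]  old=[-2,3]  +wl: 2
  step 5. node 1  ⊔preds=[-3,3]  new=[-1,3]  stable
  step 6. node 2  ⊔preds=[-3,3]  new=[-3,3]  stable

Least fixpoint reached:
  node 0: [-3,3]
  node 1: [-1,3]
  node 2: [-3,3]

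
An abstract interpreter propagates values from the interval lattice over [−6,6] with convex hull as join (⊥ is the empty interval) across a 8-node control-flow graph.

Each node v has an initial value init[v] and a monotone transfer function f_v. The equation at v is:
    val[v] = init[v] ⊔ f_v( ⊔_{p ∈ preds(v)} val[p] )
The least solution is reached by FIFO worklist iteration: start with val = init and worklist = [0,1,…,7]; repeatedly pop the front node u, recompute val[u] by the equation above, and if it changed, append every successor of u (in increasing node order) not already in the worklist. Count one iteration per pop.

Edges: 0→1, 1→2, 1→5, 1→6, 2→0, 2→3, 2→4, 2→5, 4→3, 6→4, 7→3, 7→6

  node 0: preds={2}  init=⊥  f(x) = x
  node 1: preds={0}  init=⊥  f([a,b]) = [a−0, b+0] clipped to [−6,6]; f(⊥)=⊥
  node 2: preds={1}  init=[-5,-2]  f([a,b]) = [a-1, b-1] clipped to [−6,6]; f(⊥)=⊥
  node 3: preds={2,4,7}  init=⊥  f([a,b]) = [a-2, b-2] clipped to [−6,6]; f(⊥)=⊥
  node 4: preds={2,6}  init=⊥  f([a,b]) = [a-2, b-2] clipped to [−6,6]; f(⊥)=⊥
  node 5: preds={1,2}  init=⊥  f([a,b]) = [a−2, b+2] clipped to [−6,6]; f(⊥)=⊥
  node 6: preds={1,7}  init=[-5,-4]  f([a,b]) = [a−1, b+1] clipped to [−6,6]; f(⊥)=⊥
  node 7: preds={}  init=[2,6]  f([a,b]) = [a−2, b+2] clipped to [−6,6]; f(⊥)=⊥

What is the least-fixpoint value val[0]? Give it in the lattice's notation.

[-6,-2]

Iteration log — 16 steps:
  step 1. node 0  ⊔preds=[-5,-2]  new=[-5,-2]  old=⊥  +wl: 
  step 2. node 1  ⊔preds=[-5,-2]  new=[-5,-2]  old=⊥  +wl: 
  step 3. node 2  ⊔preds=[-5,-2]  new=[-6,-2]  old=[-5,-2]  +wl: 0
  step 4. node 3  ⊔preds=[-6,6]  new=[-6,4]  old=⊥  +wl: 
  step 5. node 4  ⊔preds=[-6,-2]  new=[-6,-4]  old=⊥  +wl: 3
  step 6. node 5  ⊔preds=[-6,-2]  new=[-6,0]  old=⊥  +wl: 
  step 7. node 6  ⊔preds=[-5,6]  new=[-6,6]  old=[-5,-4]  +wl: 4
  step 8. node 7  ⊔preds=⊥  new=[2,6]  stable
  step 9. node 0  ⊔preds=[-6,-2]  new=[-6,-2]  old=[-5,-2]  +wl: 1
  step 10. node 3  ⊔preds=[-6,6]  new=[-6,4]  stable
  step 11. node 4  ⊔preds=[-6,6]  new=[-6,4]  old=[-6,-4]  +wl: 3
  step 12. node 1  ⊔preds=[-6,-2]  new=[-6,-2]  old=[-5,-2]  +wl: 2,5,6
  step 13. node 3  ⊔preds=[-6,6]  new=[-6,4]  stable
  step 14. node 2  ⊔preds=[-6,-2]  new=[-6,-2]  stable
  step 15. node 5  ⊔preds=[-6,-2]  new=[-6,0]  stable
  step 16. node 6  ⊔preds=[-6,6]  new=[-6,6]  stable

Least fixpoint reached:
  node 0: [-6,-2]
  node 1: [-6,-2]
  node 2: [-6,-2]
  node 3: [-6,4]
  node 4: [-6,4]
  node 5: [-6,0]
  node 6: [-6,6]
  node 7: [2,6]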